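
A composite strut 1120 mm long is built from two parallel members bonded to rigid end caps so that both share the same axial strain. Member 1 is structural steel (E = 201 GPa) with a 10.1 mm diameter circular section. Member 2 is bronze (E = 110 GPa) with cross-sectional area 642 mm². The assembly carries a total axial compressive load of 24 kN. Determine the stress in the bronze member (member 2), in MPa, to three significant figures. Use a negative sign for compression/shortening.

A_1 = 80.12 mm².
Equal strain + equilibrium ⇒ each member carries load in proportion to AE: A₁E₁ = 16100000 N, A₂E₂ = 70620000 N, ΣAE = 86720000 N.
σ₂ = P·E₂/ΣAE = -24000·110000/86720000 = -30.44 MPa.

-30.4 MPa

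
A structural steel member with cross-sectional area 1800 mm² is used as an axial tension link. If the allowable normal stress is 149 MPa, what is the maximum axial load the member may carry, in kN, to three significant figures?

268 kN

P_max = σ_allow · A = 149 · 1800 = 268200 N = 268.2 kN.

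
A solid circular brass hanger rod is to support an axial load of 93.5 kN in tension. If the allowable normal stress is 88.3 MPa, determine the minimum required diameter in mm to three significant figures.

36.7 mm

Required area A ≥ P/σ_allow = 93500/88.3 = 1059 mm².
For a solid circular section, d ≥ √(4A/π) = 36.72 mm.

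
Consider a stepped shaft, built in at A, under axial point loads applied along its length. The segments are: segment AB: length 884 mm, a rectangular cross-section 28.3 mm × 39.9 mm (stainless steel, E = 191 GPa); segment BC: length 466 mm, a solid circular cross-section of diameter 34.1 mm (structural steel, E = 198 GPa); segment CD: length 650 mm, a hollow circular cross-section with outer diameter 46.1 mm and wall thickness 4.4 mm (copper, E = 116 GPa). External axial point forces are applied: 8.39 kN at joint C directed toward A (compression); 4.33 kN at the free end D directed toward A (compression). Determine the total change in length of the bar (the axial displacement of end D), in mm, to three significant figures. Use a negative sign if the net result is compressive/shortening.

Internal axial forces (sectioning from the free end, tension +): N_CD = -4.33 kN, N_BC = -12.72 kN, N_AB = -12.72 kN.
A_AB = 1129 mm².
A_BC = 913.3 mm².
A_CD = 576.4 mm².
δ_AB = -12720·884/(1129·191000) = -0.05214 mm
δ_BC = -12720·466/(913.3·198000) = -0.03278 mm
δ_CD = -4330·650/(576.4·116000) = -0.04209 mm
δ = Σδ_i = -0.127 mm.

-0.127 mm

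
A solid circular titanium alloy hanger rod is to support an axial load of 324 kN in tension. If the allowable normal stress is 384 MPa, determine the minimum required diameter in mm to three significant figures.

32.8 mm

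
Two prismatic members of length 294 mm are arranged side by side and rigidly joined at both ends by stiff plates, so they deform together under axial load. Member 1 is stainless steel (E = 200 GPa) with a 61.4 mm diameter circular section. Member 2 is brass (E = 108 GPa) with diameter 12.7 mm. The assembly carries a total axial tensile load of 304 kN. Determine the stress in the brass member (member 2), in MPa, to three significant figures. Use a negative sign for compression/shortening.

54.2 MPa

A_1 = 2961 mm².
A_2 = 126.7 mm².
Equal strain + equilibrium ⇒ each member carries load in proportion to AE: A₁E₁ = 592200000 N, A₂E₂ = 13680000 N, ΣAE = 605900000 N.
σ₂ = P·E₂/ΣAE = 304000·108000/605900000 = 54.19 MPa.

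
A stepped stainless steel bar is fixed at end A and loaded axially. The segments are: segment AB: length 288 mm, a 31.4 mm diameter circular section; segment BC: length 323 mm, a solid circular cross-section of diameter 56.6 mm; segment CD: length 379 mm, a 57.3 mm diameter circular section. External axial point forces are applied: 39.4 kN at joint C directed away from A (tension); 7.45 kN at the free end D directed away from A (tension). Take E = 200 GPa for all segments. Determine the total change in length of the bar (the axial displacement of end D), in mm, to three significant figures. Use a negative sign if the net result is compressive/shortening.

Internal axial forces (sectioning from the free end, tension +): N_CD = 7.45 kN, N_BC = 46.85 kN, N_AB = 46.85 kN.
A_AB = 774.4 mm².
A_BC = 2516 mm².
A_CD = 2579 mm².
δ_AB = 46850·288/(774.4·200000) = 0.08712 mm
δ_BC = 46850·323/(2516·200000) = 0.03007 mm
δ_CD = 7450·379/(2579·200000) = 0.005475 mm
δ = Σδ_i = 0.1227 mm.

0.123 mm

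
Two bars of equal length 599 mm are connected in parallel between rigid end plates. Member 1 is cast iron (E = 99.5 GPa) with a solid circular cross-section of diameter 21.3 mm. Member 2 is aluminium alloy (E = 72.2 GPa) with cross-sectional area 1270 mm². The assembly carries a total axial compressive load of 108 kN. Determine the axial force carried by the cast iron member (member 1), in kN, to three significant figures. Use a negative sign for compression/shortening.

-30.1 kN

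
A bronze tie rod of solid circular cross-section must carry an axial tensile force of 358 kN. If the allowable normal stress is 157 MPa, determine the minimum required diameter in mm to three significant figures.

Required area A ≥ P/σ_allow = 358000/157 = 2280 mm².
For a solid circular section, d ≥ √(4A/π) = 53.88 mm.

53.9 mm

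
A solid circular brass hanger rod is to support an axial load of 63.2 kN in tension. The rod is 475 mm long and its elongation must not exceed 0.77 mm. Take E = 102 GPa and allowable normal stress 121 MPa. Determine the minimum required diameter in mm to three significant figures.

25.8 mm

Required area A ≥ P/σ_allow = 63200/121 = 522.3 mm².
For a solid circular section, d ≥ √(4A/π) = 25.79 mm.
Elongation limit: A ≥ PL/(Eδ_allow) = 63200·475/(102000·0.77) = 382.2 mm² ⇒ d ≥ 22.06 mm.
The stress limit governs.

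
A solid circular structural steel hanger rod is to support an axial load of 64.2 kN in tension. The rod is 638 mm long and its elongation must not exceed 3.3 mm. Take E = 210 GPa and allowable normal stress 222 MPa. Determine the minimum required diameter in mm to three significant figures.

19.2 mm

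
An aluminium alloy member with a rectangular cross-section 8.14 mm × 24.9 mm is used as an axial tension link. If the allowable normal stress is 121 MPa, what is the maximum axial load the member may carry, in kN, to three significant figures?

24.5 kN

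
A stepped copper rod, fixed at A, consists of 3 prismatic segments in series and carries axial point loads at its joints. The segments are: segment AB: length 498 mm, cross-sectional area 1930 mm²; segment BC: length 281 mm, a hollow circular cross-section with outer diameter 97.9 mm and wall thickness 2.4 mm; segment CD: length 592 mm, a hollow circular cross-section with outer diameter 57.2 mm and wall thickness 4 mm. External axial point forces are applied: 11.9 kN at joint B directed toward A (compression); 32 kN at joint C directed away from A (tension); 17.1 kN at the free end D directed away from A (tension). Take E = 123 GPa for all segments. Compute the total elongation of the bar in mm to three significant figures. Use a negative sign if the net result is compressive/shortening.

0.357 mm

Internal axial forces (sectioning from the free end, tension +): N_CD = 17.1 kN, N_BC = 49.1 kN, N_AB = 37.2 kN.
A_BC = 720.1 mm².
A_CD = 668.5 mm².
δ_AB = 37200·498/(1930·123000) = 0.07804 mm
δ_BC = 49100·281/(720.1·123000) = 0.1558 mm
δ_CD = 17100·592/(668.5·123000) = 0.1231 mm
δ = Σδ_i = 0.3569 mm.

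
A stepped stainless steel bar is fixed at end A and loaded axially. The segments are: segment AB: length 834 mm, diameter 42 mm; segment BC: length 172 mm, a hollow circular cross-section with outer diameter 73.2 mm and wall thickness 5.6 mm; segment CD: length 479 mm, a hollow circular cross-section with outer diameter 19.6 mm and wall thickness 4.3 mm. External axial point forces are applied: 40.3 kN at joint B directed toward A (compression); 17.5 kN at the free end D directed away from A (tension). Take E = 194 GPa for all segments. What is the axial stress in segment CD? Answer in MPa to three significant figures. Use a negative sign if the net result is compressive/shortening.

84.7 MPa

Internal axial forces (sectioning from the free end, tension +): N_CD = 17.5 kN, N_BC = 17.5 kN, N_AB = -22.8 kN.
A_CD = 206.7 mm².
σ_CD = N_CD/A_CD = 17500/206.7 = 84.67 MPa.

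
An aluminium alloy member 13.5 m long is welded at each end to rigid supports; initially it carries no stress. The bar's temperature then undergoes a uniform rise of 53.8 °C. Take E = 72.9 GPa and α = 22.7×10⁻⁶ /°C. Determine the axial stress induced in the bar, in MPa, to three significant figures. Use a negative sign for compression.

-89.0 MPa

Free thermal expansion αLΔT = 22.7e-6 · 13500 · 53.8 = 16.49 mm.
The walls impose strain ε = −(16.49)/13500 = -1.2213e-03; σ = Eε = 72900 · -1.2213e-03 = -89.03 MPa.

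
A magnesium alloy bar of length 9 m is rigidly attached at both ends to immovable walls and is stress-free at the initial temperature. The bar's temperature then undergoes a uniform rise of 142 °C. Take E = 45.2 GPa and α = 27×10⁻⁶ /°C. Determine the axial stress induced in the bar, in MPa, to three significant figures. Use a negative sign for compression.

-173 MPa

Free thermal expansion αLΔT = 27e-6 · 9000 · 142 = 34.51 mm.
The walls impose strain ε = −(34.51)/9000 = -3.8340e-03; σ = Eε = 45200 · -3.8340e-03 = -173.3 MPa.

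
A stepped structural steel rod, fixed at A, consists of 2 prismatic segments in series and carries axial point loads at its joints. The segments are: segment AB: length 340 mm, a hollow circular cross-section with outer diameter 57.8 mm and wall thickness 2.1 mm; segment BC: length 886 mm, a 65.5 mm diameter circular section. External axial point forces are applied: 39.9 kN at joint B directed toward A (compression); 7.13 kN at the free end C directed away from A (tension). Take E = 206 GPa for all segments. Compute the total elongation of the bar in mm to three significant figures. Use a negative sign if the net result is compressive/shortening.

Internal axial forces (sectioning from the free end, tension +): N_BC = 7.13 kN, N_AB = -32.77 kN.
A_AB = 367.5 mm².
A_BC = 3370 mm².
δ_AB = -32770·340/(367.5·206000) = -0.1472 mm
δ_BC = 7130·886/(3370·206000) = 0.009101 mm
δ = Σδ_i = -0.1381 mm.

-0.138 mm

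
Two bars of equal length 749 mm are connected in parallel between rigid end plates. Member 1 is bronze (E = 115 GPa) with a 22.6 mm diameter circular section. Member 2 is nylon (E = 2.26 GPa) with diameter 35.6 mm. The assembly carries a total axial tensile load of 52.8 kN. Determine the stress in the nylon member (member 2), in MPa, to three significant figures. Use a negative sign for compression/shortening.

A_1 = 401.1 mm².
A_2 = 995.4 mm².
Equal strain + equilibrium ⇒ each member carries load in proportion to AE: A₁E₁ = 46130000 N, A₂E₂ = 2250000 N, ΣAE = 48380000 N.
σ₂ = P·E₂/ΣAE = 52800·2260/48380000 = 2.466 MPa.

2.47 MPa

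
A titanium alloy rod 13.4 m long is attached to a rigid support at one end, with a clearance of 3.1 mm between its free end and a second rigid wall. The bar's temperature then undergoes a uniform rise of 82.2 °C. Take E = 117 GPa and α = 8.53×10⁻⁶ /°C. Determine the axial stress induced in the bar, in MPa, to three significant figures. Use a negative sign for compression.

Free thermal expansion αLΔT = 8.53e-6 · 13400 · 82.2 = 9.396 mm.
The walls engage after the gap closes; constrained expansion = 9.396 − 3.1 = 6.296 mm.
The walls impose strain ε = −(6.296)/13400 = -4.6982e-04; σ = Eε = 117000 · -4.6982e-04 = -54.97 MPa.

-55.0 MPa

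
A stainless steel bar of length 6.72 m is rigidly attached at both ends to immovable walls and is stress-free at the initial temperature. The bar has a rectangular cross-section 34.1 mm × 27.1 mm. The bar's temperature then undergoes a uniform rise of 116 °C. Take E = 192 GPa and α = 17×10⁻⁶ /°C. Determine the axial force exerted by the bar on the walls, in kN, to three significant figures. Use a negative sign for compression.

-350 kN

Free thermal expansion αLΔT = 17e-6 · 6720 · 116 = 13.25 mm.
The walls impose strain ε = −(13.25)/6720 = -1.9720e-03; σ = Eε = 192000 · -1.9720e-03 = -378.6 MPa.
Wall reaction R = σ·A = -378.6·924.1 = -349900 N = -349.9 kN.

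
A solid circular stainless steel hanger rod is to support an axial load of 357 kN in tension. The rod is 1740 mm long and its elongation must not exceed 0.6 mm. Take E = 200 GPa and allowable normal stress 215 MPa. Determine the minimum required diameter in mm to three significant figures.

81.2 mm

Required area A ≥ P/σ_allow = 357000/215 = 1660 mm².
For a solid circular section, d ≥ √(4A/π) = 45.98 mm.
Elongation limit: A ≥ PL/(Eδ_allow) = 357000·1740/(200000·0.6) = 5176 mm² ⇒ d ≥ 81.18 mm.
The elongation limit governs.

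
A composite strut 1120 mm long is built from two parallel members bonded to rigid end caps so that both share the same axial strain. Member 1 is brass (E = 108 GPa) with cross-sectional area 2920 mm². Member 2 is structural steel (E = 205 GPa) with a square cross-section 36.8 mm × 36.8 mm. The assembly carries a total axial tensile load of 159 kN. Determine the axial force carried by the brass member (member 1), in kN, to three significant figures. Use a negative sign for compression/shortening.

A_2 = 1354 mm².
Equal strain + equilibrium ⇒ each member carries load in proportion to AE: A₁E₁ = 315400000 N, A₂E₂ = 277600000 N, ΣAE = 593000000 N.
F₁ = P·A₁E₁/ΣAE = 159000·315400000/593000000 = 84560 N.

84.6 kN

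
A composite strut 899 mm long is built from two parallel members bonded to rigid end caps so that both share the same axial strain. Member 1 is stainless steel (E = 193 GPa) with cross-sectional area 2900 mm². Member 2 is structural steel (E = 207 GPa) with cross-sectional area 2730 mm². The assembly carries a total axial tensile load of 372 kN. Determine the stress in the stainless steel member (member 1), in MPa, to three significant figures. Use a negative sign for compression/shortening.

Equal strain + equilibrium ⇒ each member carries load in proportion to AE: A₁E₁ = 559700000 N, A₂E₂ = 565100000 N, ΣAE = 1125000000 N.
σ₁ = P·E₁/ΣAE = 372000·193000/1125000000 = 63.83 MPa.

63.8 MPa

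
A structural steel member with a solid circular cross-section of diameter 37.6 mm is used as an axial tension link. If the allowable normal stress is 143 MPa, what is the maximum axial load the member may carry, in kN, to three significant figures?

A = 1110 mm².
P_max = σ_allow · A = 143 · 1110 = 158800 N = 158.8 kN.

159 kN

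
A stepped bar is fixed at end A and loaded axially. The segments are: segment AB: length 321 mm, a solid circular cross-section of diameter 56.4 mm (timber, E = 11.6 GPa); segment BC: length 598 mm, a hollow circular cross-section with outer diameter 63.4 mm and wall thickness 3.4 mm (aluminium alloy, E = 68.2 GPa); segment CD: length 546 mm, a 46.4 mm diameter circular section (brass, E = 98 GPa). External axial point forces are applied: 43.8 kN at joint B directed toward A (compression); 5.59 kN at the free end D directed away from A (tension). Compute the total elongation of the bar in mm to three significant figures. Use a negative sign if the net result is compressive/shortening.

-0.328 mm

Internal axial forces (sectioning from the free end, tension +): N_CD = 5.59 kN, N_BC = 5.59 kN, N_AB = -38.21 kN.
A_AB = 2498 mm².
A_BC = 640.9 mm².
A_CD = 1691 mm².
δ_AB = -38210·321/(2498·11600) = -0.4232 mm
δ_BC = 5590·598/(640.9·68200) = 0.07648 mm
δ_CD = 5590·546/(1691·98000) = 0.01842 mm
δ = Σδ_i = -0.3283 mm.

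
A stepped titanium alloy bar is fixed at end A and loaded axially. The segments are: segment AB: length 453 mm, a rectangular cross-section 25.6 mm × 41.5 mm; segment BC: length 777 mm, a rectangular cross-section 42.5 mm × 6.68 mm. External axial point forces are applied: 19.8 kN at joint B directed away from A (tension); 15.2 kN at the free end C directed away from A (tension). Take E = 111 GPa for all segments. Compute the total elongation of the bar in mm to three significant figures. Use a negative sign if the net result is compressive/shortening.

0.509 mm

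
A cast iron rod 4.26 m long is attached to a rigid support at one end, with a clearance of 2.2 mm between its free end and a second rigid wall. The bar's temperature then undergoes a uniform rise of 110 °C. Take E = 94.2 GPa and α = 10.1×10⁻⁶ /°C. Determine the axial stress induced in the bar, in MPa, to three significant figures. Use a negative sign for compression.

-56.0 MPa

Free thermal expansion αLΔT = 10.1e-6 · 4260 · 110 = 4.733 mm.
The walls engage after the gap closes; constrained expansion = 4.733 − 2.2 = 2.533 mm.
The walls impose strain ε = −(2.533)/4260 = -5.9457e-04; σ = Eε = 94200 · -5.9457e-04 = -56.01 MPa.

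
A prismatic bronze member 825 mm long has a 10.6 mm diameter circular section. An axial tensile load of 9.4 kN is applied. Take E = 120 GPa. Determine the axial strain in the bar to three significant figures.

A = 88.25 mm².
σ = N/A = 106.5 MPa; ε = σ/E = 106.5/120000 = 8.877e-04.

8.88e-04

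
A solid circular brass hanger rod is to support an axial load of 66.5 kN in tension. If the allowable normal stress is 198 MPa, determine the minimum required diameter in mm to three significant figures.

Required area A ≥ P/σ_allow = 66500/198 = 335.9 mm².
For a solid circular section, d ≥ √(4A/π) = 20.68 mm.

20.7 mm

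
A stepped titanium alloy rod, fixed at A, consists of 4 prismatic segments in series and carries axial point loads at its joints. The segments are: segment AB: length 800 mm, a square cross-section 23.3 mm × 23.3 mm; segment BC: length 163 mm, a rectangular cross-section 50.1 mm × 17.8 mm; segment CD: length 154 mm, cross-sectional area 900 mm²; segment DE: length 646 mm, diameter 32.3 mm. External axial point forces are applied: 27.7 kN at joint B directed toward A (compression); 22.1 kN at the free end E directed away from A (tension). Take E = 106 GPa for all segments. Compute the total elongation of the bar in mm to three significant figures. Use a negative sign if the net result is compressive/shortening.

0.160 mm

Internal axial forces (sectioning from the free end, tension +): N_DE = 22.1 kN, N_CD = 22.1 kN, N_BC = 22.1 kN, N_AB = -5.6 kN.
A_AB = 542.9 mm².
A_BC = 891.8 mm².
A_DE = 819.4 mm².
δ_AB = -5600·800/(542.9·106000) = -0.07785 mm
δ_BC = 22100·163/(891.8·106000) = 0.03811 mm
δ_CD = 22100·154/(900·106000) = 0.03568 mm
δ_DE = 22100·646/(819.4·106000) = 0.1644 mm
δ = Σδ_i = 0.1603 mm.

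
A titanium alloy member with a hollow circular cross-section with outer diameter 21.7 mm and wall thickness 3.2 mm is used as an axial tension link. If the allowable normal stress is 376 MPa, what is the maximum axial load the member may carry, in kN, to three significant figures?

A = 186 mm².
P_max = σ_allow · A = 376 · 186 = 69930 N = 69.93 kN.

69.9 kN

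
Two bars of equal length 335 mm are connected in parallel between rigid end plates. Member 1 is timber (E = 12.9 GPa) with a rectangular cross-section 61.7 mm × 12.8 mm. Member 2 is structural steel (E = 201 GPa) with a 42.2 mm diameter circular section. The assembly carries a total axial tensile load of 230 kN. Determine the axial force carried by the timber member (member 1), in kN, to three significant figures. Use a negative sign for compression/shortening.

8.04 kN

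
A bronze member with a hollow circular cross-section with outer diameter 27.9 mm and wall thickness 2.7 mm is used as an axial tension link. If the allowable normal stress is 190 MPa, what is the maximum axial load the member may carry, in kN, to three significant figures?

40.6 kN

A = 213.8 mm².
P_max = σ_allow · A = 190 · 213.8 = 40610 N = 40.61 kN.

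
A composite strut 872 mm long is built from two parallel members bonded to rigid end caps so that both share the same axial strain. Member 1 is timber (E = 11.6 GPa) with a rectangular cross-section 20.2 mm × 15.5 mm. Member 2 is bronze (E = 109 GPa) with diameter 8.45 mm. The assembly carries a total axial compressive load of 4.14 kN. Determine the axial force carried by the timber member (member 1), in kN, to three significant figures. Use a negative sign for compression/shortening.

-1.54 kN

A_1 = 313.1 mm².
A_2 = 56.08 mm².
Equal strain + equilibrium ⇒ each member carries load in proportion to AE: A₁E₁ = 3632000 N, A₂E₂ = 6113000 N, ΣAE = 9745000 N.
F₁ = P·A₁E₁/ΣAE = -4140·3632000/9745000 = -1543 N.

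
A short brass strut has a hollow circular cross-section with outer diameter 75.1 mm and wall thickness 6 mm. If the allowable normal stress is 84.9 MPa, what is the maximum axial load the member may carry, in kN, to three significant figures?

111 kN

A = 1303 mm².
P_max = σ_allow · A = 84.9 · 1303 = 110600 N = 110.6 kN.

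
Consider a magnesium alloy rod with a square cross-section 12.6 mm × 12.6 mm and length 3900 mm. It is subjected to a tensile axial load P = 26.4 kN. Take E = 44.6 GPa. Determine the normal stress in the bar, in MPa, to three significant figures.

166 MPa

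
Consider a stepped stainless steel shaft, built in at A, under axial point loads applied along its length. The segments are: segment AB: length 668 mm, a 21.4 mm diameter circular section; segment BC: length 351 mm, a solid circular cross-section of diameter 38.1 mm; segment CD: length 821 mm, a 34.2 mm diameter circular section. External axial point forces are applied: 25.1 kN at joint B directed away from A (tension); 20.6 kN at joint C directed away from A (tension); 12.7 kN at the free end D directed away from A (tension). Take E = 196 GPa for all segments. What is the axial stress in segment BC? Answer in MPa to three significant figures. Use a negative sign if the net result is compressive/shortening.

Internal axial forces (sectioning from the free end, tension +): N_CD = 12.7 kN, N_BC = 33.3 kN, N_AB = 58.4 kN.
A_BC = 1140 mm².
σ_BC = N_BC/A_BC = 33300/1140 = 29.21 MPa.

29.2 MPa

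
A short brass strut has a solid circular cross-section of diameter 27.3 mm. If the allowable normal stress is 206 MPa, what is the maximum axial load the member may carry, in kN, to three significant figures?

121 kN

A = 585.3 mm².
P_max = σ_allow · A = 206 · 585.3 = 120600 N = 120.6 kN.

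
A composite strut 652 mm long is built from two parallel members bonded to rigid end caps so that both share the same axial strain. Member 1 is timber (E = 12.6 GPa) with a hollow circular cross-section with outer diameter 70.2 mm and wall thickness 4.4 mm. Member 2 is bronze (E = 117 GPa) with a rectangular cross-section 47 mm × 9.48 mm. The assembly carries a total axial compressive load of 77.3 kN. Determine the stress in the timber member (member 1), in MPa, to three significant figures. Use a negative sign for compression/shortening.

-15.3 MPa

A_1 = 909.6 mm².
A_2 = 445.6 mm².
Equal strain + equilibrium ⇒ each member carries load in proportion to AE: A₁E₁ = 11460000 N, A₂E₂ = 52130000 N, ΣAE = 63590000 N.
σ₁ = P·E₁/ΣAE = -77300·12600/63590000 = -15.32 MPa.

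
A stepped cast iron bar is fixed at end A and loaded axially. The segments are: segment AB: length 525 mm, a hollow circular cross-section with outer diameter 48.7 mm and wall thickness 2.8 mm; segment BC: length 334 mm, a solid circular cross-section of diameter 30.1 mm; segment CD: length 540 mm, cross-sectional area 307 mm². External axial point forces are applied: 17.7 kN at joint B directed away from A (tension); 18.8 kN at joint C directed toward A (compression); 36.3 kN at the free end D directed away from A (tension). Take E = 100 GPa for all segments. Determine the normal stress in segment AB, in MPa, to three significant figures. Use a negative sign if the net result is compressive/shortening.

87.2 MPa

Internal axial forces (sectioning from the free end, tension +): N_CD = 36.3 kN, N_BC = 17.5 kN, N_AB = 35.2 kN.
A_AB = 403.8 mm².
σ_AB = N_AB/A_AB = 35200/403.8 = 87.18 MPa.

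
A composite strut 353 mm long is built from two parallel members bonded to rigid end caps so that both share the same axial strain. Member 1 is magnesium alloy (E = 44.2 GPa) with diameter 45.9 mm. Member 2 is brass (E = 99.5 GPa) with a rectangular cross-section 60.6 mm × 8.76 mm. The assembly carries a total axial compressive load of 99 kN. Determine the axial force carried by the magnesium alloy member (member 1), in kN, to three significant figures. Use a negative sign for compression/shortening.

A_1 = 1655 mm².
A_2 = 530.9 mm².
Equal strain + equilibrium ⇒ each member carries load in proportion to AE: A₁E₁ = 73140000 N, A₂E₂ = 52820000 N, ΣAE = 126000000 N.
F₁ = P·A₁E₁/ΣAE = -99000·73140000/126000000 = -57480 N.

-57.5 kN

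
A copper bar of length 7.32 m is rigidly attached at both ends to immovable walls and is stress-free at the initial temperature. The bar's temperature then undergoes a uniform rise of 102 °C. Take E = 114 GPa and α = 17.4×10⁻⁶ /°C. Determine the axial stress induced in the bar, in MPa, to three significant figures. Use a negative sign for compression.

Free thermal expansion αLΔT = 17.4e-6 · 7320 · 102 = 12.99 mm.
The walls impose strain ε = −(12.99)/7320 = -1.7748e-03; σ = Eε = 114000 · -1.7748e-03 = -202.3 MPa.

-202 MPa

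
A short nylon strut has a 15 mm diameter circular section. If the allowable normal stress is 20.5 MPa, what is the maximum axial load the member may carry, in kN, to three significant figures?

A = 176.7 mm².
P_max = σ_allow · A = 20.5 · 176.7 = 3623 N = 3.623 kN.

3.62 kN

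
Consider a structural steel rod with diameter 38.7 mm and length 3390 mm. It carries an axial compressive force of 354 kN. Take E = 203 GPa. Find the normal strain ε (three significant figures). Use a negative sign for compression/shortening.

-0.00148

A = 1176 mm².
σ = N/A = -300.9 MPa; ε = σ/E = -300.9/203000 = -1.483e-03.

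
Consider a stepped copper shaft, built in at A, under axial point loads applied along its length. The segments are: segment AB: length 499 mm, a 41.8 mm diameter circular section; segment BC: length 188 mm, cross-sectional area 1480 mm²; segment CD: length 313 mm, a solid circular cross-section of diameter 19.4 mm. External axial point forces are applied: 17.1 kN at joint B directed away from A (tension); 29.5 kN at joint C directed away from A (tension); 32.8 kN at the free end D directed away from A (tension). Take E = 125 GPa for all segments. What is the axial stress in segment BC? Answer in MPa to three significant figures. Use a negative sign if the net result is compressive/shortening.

Internal axial forces (sectioning from the free end, tension +): N_CD = 32.8 kN, N_BC = 62.3 kN, N_AB = 79.4 kN.
σ_BC = N_BC/A_BC = 62300/1480 = 42.09 MPa.

42.1 MPa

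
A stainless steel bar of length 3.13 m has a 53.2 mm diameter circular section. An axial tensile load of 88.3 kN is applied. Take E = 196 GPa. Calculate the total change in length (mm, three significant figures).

A = 2223 mm².
δ_mech = NL/(AE) = 88300·3130/(2223·196000) = 0.6344 mm.

0.634 mm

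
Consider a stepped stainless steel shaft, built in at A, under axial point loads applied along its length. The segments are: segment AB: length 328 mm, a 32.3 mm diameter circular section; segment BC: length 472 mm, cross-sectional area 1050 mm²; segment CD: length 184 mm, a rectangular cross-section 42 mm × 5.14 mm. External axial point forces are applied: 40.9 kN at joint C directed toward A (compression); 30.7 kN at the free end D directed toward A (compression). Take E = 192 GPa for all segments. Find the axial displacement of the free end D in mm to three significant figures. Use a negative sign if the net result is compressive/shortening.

Internal axial forces (sectioning from the free end, tension +): N_CD = -30.7 kN, N_BC = -71.6 kN, N_AB = -71.6 kN.
A_AB = 819.4 mm².
A_CD = 215.9 mm².
δ_AB = -71600·328/(819.4·192000) = -0.1493 mm
δ_BC = -71600·472/(1050·192000) = -0.1676 mm
δ_CD = -30700·184/(215.9·192000) = -0.1363 mm
δ = Σδ_i = -0.4532 mm.

-0.453 mm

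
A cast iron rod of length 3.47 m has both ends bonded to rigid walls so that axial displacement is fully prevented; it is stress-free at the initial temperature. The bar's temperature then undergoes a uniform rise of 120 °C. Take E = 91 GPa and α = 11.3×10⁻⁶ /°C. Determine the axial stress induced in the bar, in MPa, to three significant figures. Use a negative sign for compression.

Free thermal expansion αLΔT = 11.3e-6 · 3470 · 120 = 4.705 mm.
The walls impose strain ε = −(4.705)/3470 = -1.3560e-03; σ = Eε = 91000 · -1.3560e-03 = -123.4 MPa.

-123 MPa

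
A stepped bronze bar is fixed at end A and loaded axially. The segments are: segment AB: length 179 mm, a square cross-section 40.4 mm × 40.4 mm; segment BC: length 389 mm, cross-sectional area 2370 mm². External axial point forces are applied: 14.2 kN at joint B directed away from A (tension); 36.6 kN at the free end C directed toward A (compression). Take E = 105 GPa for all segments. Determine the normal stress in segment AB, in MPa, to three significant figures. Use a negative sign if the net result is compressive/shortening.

Internal axial forces (sectioning from the free end, tension +): N_BC = -36.6 kN, N_AB = -22.4 kN.
A_AB = 1632 mm².
σ_AB = N_AB/A_AB = -22400/1632 = -13.72 MPa.

-13.7 MPa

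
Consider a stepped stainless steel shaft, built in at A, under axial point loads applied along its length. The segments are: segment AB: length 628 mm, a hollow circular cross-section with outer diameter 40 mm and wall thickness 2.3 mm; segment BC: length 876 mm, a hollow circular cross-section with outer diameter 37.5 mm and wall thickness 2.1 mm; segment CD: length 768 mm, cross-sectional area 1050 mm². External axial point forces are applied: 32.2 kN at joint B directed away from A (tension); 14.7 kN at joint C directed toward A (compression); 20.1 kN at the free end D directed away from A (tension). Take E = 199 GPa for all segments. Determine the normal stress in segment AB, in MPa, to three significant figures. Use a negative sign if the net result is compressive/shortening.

138 MPa

Internal axial forces (sectioning from the free end, tension +): N_CD = 20.1 kN, N_BC = 5.4 kN, N_AB = 37.6 kN.
A_AB = 272.4 mm².
σ_AB = N_AB/A_AB = 37600/272.4 = 138 MPa.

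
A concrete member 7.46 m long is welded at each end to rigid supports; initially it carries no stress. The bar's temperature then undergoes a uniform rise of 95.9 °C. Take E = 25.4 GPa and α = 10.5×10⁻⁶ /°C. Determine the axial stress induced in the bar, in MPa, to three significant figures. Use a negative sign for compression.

Free thermal expansion αLΔT = 10.5e-6 · 7460 · 95.9 = 7.512 mm.
The walls impose strain ε = −(7.512)/7460 = -1.0069e-03; σ = Eε = 25400 · -1.0069e-03 = -25.58 MPa.

-25.6 MPa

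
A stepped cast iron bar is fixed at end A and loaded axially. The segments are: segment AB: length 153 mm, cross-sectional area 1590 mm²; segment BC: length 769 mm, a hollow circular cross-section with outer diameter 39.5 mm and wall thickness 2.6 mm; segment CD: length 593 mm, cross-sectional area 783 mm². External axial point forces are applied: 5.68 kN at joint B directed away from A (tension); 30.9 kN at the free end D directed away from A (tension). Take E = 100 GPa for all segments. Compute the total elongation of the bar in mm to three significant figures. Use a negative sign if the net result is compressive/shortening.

Internal axial forces (sectioning from the free end, tension +): N_CD = 30.9 kN, N_BC = 30.9 kN, N_AB = 36.58 kN.
A_BC = 301.4 mm².
δ_AB = 36580·153/(1590·100000) = 0.0352 mm
δ_BC = 30900·769/(301.4·100000) = 0.7884 mm
δ_CD = 30900·593/(783·100000) = 0.234 mm
δ = Σδ_i = 1.058 mm.

1.06 mm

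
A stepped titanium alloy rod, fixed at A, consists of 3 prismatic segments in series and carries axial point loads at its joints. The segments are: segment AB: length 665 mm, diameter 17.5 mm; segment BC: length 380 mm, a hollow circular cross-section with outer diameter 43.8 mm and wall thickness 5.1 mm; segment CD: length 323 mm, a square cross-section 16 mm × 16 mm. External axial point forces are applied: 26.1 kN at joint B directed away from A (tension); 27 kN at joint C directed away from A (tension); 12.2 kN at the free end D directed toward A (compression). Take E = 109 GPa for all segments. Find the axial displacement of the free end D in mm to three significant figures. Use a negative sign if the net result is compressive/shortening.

Internal axial forces (sectioning from the free end, tension +): N_CD = -12.2 kN, N_BC = 14.8 kN, N_AB = 40.9 kN.
A_AB = 240.5 mm².
A_BC = 620.1 mm².
A_CD = 256 mm².
δ_AB = 40900·665/(240.5·109000) = 1.037 mm
δ_BC = 14800·380/(620.1·109000) = 0.08321 mm
δ_CD = -12200·323/(256·109000) = -0.1412 mm
δ = Σδ_i = 0.9794 mm.

0.979 mm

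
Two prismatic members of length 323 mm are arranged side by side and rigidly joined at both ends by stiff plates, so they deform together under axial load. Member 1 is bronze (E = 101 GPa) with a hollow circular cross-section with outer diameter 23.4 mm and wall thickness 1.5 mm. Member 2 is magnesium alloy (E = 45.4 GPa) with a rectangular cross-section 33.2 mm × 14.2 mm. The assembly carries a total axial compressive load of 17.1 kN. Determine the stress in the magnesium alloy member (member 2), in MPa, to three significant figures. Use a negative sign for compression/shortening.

A_1 = 103.2 mm².
A_2 = 471.4 mm².
Equal strain + equilibrium ⇒ each member carries load in proportion to AE: A₁E₁ = 10420000 N, A₂E₂ = 21400000 N, ΣAE = 31830000 N.
σ₂ = P·E₂/ΣAE = -17100·45400/31830000 = -24.39 MPa.

-24.4 MPa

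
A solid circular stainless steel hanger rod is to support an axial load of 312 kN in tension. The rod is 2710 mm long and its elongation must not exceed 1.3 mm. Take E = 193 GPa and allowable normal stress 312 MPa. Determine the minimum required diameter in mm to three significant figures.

65.5 mm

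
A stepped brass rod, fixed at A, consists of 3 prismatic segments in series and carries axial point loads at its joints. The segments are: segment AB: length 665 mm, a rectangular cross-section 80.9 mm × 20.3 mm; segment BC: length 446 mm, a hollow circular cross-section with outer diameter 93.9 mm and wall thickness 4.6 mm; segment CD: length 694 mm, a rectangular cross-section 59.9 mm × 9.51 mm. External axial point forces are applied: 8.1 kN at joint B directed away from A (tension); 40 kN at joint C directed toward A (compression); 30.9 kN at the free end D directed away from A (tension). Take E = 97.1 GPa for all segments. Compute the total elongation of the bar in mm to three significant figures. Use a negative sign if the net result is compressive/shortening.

0.351 mm

Internal axial forces (sectioning from the free end, tension +): N_CD = 30.9 kN, N_BC = -9.1 kN, N_AB = -1 kN.
A_AB = 1642 mm².
A_BC = 1291 mm².
A_CD = 569.6 mm².
δ_AB = -1000·665/(1642·97100) = -0.00417 mm
δ_BC = -9100·446/(1291·97100) = -0.03239 mm
δ_CD = 30900·694/(569.6·97100) = 0.3877 mm
δ = Σδ_i = 0.3511 mm.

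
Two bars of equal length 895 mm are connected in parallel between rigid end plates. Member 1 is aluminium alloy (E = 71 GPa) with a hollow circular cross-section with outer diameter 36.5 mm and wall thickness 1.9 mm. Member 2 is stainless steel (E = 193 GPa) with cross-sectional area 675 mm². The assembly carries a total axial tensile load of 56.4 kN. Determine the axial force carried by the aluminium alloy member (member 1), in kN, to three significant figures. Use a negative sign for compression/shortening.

A_1 = 206.5 mm².
Equal strain + equilibrium ⇒ each member carries load in proportion to AE: A₁E₁ = 14660000 N, A₂E₂ = 130300000 N, ΣAE = 144900000 N.
F₁ = P·A₁E₁/ΣAE = 56400·14660000/144900000 = 5706 N.

5.71 kN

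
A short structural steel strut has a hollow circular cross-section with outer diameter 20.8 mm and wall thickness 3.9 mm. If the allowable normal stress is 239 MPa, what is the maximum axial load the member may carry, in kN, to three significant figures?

49.5 kN

A = 207.1 mm².
P_max = σ_allow · A = 239 · 207.1 = 49490 N = 49.49 kN.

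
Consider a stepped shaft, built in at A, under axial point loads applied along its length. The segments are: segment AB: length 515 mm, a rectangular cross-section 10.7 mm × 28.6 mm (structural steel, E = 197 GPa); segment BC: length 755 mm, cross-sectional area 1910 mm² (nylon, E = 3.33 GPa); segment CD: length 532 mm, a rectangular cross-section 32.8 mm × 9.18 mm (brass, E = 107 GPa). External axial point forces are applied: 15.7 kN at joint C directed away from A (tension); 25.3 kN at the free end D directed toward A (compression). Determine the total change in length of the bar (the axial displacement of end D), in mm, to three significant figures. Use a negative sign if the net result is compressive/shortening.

Internal axial forces (sectioning from the free end, tension +): N_CD = -25.3 kN, N_BC = -9.6 kN, N_AB = -9.6 kN.
A_AB = 306 mm².
A_CD = 301.1 mm².
δ_AB = -9600·515/(306·197000) = -0.08201 mm
δ_BC = -9600·755/(1910·3330) = -1.14 mm
δ_CD = -25300·532/(301.1·107000) = -0.4178 mm
δ = Σδ_i = -1.639 mm.

-1.64 mm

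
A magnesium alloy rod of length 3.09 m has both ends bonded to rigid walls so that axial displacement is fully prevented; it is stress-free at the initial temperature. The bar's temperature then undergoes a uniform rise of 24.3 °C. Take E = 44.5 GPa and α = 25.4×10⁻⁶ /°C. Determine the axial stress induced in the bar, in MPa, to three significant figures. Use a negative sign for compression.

Free thermal expansion αLΔT = 25.4e-6 · 3090 · 24.3 = 1.907 mm.
The walls impose strain ε = −(1.907)/3090 = -6.1722e-04; σ = Eε = 44500 · -6.1722e-04 = -27.47 MPa.

-27.5 MPa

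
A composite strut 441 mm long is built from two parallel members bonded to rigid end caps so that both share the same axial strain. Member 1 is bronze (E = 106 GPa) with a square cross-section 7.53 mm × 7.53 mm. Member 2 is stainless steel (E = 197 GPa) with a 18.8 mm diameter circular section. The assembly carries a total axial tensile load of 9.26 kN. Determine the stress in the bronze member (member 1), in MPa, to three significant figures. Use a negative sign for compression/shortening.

16.2 MPa

A_1 = 56.7 mm².
A_2 = 277.6 mm².
Equal strain + equilibrium ⇒ each member carries load in proportion to AE: A₁E₁ = 6010000 N, A₂E₂ = 54690000 N, ΣAE = 60700000 N.
σ₁ = P·E₁/ΣAE = 9260·106000/60700000 = 16.17 MPa.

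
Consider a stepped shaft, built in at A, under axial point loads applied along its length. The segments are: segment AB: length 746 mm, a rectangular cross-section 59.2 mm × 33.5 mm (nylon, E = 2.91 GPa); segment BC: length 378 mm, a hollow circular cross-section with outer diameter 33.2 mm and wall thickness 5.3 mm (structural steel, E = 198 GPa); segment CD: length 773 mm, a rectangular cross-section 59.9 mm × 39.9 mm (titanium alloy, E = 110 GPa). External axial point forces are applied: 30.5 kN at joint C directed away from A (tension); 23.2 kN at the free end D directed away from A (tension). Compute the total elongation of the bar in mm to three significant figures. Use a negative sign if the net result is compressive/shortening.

Internal axial forces (sectioning from the free end, tension +): N_CD = 23.2 kN, N_BC = 53.7 kN, N_AB = 53.7 kN.
A_AB = 1983 mm².
A_BC = 464.5 mm².
A_CD = 2390 mm².
δ_AB = 53700·746/(1983·2910) = 6.942 mm
δ_BC = 53700·378/(464.5·198000) = 0.2207 mm
δ_CD = 23200·773/(2390·110000) = 0.06821 mm
δ = Σδ_i = 7.23 mm.

7.23 mm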